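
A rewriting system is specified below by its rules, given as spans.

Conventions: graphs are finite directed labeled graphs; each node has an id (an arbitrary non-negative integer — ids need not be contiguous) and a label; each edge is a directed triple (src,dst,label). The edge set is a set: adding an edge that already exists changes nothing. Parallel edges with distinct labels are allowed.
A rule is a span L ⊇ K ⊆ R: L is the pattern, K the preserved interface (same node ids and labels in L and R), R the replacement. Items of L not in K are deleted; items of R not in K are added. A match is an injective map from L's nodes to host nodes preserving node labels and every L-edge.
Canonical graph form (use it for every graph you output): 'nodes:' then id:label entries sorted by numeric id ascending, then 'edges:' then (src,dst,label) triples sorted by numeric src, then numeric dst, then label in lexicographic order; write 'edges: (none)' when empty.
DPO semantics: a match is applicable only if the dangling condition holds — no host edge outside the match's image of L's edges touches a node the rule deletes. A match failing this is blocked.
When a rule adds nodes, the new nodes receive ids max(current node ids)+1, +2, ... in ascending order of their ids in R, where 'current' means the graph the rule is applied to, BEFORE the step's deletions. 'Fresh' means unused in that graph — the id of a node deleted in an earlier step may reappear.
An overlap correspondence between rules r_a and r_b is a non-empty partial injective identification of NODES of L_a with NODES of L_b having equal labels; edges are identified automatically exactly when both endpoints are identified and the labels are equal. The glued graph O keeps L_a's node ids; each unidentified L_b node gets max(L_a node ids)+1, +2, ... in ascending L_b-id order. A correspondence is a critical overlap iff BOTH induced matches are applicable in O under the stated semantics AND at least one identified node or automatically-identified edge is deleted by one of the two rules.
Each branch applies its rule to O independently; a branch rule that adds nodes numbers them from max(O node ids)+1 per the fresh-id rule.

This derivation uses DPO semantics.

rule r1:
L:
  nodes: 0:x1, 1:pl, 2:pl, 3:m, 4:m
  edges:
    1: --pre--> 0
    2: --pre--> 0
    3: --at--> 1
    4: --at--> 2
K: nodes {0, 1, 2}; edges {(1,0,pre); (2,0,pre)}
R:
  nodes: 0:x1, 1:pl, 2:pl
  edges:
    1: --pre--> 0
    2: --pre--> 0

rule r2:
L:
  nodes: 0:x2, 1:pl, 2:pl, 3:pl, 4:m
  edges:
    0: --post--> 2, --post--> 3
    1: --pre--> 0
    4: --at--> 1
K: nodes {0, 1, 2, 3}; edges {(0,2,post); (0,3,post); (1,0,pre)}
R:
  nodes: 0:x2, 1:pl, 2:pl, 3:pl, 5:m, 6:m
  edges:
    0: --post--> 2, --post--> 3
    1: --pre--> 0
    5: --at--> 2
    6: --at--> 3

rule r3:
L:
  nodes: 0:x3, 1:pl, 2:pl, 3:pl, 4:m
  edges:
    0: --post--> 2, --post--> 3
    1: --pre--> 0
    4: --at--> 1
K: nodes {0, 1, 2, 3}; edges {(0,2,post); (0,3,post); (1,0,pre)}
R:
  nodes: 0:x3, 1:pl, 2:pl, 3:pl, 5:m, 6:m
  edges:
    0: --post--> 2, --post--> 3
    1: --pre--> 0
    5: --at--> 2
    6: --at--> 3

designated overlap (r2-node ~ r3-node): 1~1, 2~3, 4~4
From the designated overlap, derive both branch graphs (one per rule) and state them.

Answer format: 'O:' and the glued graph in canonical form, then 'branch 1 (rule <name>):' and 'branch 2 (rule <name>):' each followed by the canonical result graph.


O:
nodes: 0:x2, 1:pl, 2:pl, 3:pl, 4:m, 5:x3, 6:pl
edges: (0,2,post); (0,3,post); (1,0,pre); (1,5,pre); (4,1,at); (5,2,post); (5,6,post)
branch 1 (rule r2):
nodes: 0:x2, 1:pl, 2:pl, 3:pl, 5:x3, 6:pl, 7:m, 8:m
edges: (0,2,post); (0,3,post); (1,0,pre); (1,5,pre); (5,2,post); (5,6,post); (7,2,at); (8,3,at)
branch 2 (rule r3):
nodes: 0:x2, 1:pl, 2:pl, 3:pl, 5:x3, 6:pl, 7:m, 8:m
edges: (0,2,post); (0,3,post); (1,0,pre); (1,5,pre); (5,2,post); (5,6,post); (7,6,at); (8,2,at)


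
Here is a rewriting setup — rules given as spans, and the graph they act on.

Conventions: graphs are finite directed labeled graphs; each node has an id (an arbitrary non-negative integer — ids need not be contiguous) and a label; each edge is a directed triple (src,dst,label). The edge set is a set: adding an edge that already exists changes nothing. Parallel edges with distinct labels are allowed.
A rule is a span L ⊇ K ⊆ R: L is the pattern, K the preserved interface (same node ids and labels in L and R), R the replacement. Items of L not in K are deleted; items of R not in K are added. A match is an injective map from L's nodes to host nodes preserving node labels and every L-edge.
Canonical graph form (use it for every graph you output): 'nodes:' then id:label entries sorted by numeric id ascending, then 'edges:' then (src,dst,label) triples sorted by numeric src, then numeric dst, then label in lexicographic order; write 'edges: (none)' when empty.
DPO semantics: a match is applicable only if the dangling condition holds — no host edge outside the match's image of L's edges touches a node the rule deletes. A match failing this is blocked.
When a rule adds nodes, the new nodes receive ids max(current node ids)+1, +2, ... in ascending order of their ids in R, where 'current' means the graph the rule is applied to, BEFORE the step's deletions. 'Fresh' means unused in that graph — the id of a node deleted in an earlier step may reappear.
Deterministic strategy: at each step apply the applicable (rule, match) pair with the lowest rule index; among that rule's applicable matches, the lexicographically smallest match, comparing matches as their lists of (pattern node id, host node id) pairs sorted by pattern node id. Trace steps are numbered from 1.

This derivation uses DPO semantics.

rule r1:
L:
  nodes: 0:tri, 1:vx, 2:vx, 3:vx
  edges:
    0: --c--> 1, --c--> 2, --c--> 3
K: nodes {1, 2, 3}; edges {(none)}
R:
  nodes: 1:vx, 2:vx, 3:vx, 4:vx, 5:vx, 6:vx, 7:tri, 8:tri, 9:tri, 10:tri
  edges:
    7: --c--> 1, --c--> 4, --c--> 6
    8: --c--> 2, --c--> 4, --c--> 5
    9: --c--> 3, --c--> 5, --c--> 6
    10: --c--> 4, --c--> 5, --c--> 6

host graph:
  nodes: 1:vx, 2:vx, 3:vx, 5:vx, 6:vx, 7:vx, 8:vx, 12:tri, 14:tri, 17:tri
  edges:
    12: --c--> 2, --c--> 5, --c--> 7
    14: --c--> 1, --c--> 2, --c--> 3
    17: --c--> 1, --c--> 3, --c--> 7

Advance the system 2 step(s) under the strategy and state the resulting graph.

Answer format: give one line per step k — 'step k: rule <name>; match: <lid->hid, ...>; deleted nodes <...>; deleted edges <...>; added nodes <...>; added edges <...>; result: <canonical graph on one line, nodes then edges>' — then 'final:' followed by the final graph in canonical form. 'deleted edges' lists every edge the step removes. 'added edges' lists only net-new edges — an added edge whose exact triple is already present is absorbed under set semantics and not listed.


step 1: rule r1; match: 0->12, 1->2, 2->5, 3->7; deleted nodes 12; deleted edges (12,2,c); (12,5,c); (12,7,c); added nodes 18, 19, 20, 21, 22, 23, 24; added edges (21,2,c); (21,18,c); (21,20,c); (22,5,c); (22,18,c); (22,19,c); (23,7,c); (23,19,c); (23,20,c); (24,18,c); (24,19,c); (24,20,c); result: nodes: 1:vx, 2:vx, 3:vx, 5:vx, 6:vx, 7:vx, 8:vx, 14:tri, 17:tri, 18:vx, 19:vx, 20:vx, 21:tri, 22:tri, 23:tri, 24:tri edges: (14,1,c); (14,2,c); (14,3,c); (17,1,c); (17,3,c); (17,7,c); (21,2,c); (21,18,c); (21,20,c); (22,5,c); (22,18,c); (22,19,c); (23,7,c); (23,19,c); (23,20,c); (24,18,c); (24,19,c); (24,20,c)
step 2: rule r1; match: 0->14, 1->1, 2->2, 3->3; deleted nodes 14; deleted edges (14,1,c); (14,2,c); (14,3,c); added nodes 25, 26, 27, 28, 29, 30, 31; added edges (28,1,c); (28,25,c); (28,27,c); (29,2,c); (29,25,c); (29,26,c); (30,3,c); (30,26,c); (30,27,c); (31,25,c); (31,26,c); (31,27,c); result: nodes: 1:vx, 2:vx, 3:vx, 5:vx, 6:vx, 7:vx, 8:vx, 17:tri, 18:vx, 19:vx, 20:vx, 21:tri, 22:tri, 23:tri, 24:tri, 25:vx, 26:vx, 27:vx, 28:tri, 29:tri, 30:tri, 31:tri edges: (17,1,c); (17,3,c); (17,7,c); (21,2,c); (21,18,c); (21,20,c); (22,5,c); (22,18,c); (22,19,c); (23,7,c); (23,19,c); (23,20,c); (24,18,c); (24,19,c); (24,20,c); (28,1,c); (28,25,c); (28,27,c); (29,2,c); (29,25,c); (29,26,c); (30,3,c); (30,26,c); (30,27,c); (31,25,c); (31,26,c); (31,27,c)
final:
nodes: 1:vx, 2:vx, 3:vx, 5:vx, 6:vx, 7:vx, 8:vx, 17:tri, 18:vx, 19:vx, 20:vx, 21:tri, 22:tri, 23:tri, 24:tri, 25:vx, 26:vx, 27:vx, 28:tri, 29:tri, 30:tri, 31:tri
edges: (17,1,c); (17,3,c); (17,7,c); (21,2,c); (21,18,c); (21,20,c); (22,5,c); (22,18,c); (22,19,c); (23,7,c); (23,19,c); (23,20,c); (24,18,c); (24,19,c); (24,20,c); (28,1,c); (28,25,c); (28,27,c); (29,2,c); (29,25,c); (29,26,c); (30,3,c); (30,26,c); (30,27,c); (31,25,c); (31,26,c); (31,27,c)


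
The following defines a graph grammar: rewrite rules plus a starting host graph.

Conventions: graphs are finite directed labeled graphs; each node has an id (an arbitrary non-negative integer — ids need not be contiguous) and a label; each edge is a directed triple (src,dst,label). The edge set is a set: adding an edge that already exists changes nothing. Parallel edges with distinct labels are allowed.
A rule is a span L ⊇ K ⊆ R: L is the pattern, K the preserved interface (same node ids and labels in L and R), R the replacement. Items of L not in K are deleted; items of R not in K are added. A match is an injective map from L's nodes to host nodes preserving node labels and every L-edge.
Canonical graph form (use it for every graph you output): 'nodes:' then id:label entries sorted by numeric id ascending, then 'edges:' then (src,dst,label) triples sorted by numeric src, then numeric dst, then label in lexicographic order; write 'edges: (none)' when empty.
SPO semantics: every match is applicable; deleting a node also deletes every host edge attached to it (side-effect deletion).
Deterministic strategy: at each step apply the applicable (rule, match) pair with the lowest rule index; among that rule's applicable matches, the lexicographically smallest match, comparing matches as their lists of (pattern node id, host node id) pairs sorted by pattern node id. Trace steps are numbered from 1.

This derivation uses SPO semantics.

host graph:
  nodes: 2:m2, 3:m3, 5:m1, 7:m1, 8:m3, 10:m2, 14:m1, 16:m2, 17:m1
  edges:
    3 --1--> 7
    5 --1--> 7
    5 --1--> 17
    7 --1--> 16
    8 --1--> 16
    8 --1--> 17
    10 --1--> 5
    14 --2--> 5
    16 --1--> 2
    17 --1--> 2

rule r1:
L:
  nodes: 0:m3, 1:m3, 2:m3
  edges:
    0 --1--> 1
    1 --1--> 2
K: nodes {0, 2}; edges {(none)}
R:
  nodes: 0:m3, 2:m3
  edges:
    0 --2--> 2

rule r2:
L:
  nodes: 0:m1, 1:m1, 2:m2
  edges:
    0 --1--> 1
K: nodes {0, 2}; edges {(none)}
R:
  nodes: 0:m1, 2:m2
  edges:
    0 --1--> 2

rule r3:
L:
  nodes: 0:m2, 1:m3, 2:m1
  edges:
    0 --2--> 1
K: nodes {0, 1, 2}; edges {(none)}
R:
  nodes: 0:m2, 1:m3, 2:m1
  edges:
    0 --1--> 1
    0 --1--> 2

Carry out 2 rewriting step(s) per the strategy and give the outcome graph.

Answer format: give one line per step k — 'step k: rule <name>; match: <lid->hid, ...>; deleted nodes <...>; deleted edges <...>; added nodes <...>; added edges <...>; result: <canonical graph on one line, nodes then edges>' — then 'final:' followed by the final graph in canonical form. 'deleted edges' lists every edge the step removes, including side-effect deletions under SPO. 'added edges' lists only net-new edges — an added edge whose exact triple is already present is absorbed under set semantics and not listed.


step 1: rule r2; match: 0->5, 1->7, 2->2; deleted nodes 7; deleted edges (3,7,1); (5,7,1); (7,16,1); added nodes (none); added edges (5,2,1); result: nodes: 2:m2, 3:m3, 5:m1, 8:m3, 10:m2, 14:m1, 16:m2, 17:m1 edges: (5,2,1); (5,17,1); (8,16,1); (8,17,1); (10,5,1); (14,5,2); (16,2,1); (17,2,1)
step 2: rule r2; match: 0->5, 1->17, 2->2; deleted nodes 17; deleted edges (5,17,1); (8,17,1); (17,2,1); added nodes (none); added edges (none); result: nodes: 2:m2, 3:m3, 5:m1, 8:m3, 10:m2, 14:m1, 16:m2 edges: (5,2,1); (8,16,1); (10,5,1); (14,5,2); (16,2,1)
final:
nodes: 2:m2, 3:m3, 5:m1, 8:m3, 10:m2, 14:m1, 16:m2
edges: (5,2,1); (8,16,1); (10,5,1); (14,5,2); (16,2,1)


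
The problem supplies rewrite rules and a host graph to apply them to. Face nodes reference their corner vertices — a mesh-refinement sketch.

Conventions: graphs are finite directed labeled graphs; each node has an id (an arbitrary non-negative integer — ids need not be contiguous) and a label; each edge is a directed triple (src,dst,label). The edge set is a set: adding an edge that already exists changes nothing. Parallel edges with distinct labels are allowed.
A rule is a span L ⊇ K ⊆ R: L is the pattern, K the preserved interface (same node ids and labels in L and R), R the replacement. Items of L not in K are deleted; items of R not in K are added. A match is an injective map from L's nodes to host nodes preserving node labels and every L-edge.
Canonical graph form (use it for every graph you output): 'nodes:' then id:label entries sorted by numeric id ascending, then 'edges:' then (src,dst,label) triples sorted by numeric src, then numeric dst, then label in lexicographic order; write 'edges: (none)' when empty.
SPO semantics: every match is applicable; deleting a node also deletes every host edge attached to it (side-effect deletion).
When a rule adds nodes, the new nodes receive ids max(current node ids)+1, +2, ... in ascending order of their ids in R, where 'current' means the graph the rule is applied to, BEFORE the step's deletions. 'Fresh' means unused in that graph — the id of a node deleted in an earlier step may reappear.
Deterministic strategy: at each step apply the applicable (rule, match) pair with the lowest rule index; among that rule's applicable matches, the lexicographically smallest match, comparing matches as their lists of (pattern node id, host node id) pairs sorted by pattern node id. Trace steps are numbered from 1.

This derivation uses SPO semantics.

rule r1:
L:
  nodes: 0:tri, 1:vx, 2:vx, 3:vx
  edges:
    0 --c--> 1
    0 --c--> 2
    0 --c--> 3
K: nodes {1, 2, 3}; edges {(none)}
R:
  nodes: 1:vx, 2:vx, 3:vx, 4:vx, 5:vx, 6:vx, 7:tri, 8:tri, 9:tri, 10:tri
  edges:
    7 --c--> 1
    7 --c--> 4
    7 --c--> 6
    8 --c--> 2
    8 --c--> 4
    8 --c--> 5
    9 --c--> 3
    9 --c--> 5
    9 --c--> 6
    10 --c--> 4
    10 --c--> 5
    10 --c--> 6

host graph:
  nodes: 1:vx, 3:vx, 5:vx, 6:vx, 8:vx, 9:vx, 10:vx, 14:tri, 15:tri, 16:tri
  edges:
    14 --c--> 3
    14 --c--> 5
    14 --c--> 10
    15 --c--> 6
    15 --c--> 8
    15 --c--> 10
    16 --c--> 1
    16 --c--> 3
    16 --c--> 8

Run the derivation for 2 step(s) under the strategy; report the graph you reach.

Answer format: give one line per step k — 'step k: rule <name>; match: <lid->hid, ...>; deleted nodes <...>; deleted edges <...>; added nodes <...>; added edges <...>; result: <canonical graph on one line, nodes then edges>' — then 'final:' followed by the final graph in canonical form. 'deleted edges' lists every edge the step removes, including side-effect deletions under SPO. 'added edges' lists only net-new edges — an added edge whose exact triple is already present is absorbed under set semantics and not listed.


step 1: rule r1; match: 0->14, 1->3, 2->5, 3->10; deleted nodes 14; deleted edges (14,3,c); (14,5,c); (14,10,c); added nodes 17, 18, 19, 20, 21, 22, 23; added edges (20,3,c); (20,17,c); (20,19,c); (21,5,c); (21,17,c); (21,18,c); (22,10,c); (22,18,c); (22,19,c); (23,17,c); (23,18,c); (23,19,c); result: nodes: 1:vx, 3:vx, 5:vx, 6:vx, 8:vx, 9:vx, 10:vx, 15:tri, 16:tri, 17:vx, 18:vx, 19:vx, 20:tri, 21:tri, 22:tri, 23:tri edges: (15,6,c); (15,8,c); (15,10,c); (16,1,c); (16,3,c); (16,8,c); (20,3,c); (20,17,c); (20,19,c); (21,5,c); (21,17,c); (21,18,c); (22,10,c); (22,18,c); (22,19,c); (23,17,c); (23,18,c); (23,19,c)
step 2: rule r1; match: 0->15, 1->6, 2->8, 3->10; deleted nodes 15; deleted edges (15,6,c); (15,8,c); (15,10,c); added nodes 24, 25, 26, 27, 28, 29, 30; added edges (27,6,c); (27,24,c); (27,26,c); (28,8,c); (28,24,c); (28,25,c); (29,10,c); (29,25,c); (29,26,c); (30,24,c); (30,25,c); (30,26,c); result: nodes: 1:vx, 3:vx, 5:vx, 6:vx, 8:vx, 9:vx, 10:vx, 16:tri, 17:vx, 18:vx, 19:vx, 20:tri, 21:tri, 22:tri, 23:tri, 24:vx, 25:vx, 26:vx, 27:tri, 28:tri, 29:tri, 30:tri edges: (16,1,c); (16,3,c); (16,8,c); (20,3,c); (20,17,c); (20,19,c); (21,5,c); (21,17,c); (21,18,c); (22,10,c); (22,18,c); (22,19,c); (23,17,c); (23,18,c); (23,19,c); (27,6,c); (27,24,c); (27,26,c); (28,8,c); (28,24,c); (28,25,c); (29,10,c); (29,25,c); (29,26,c); (30,24,c); (30,25,c); (30,26,c)
final:
nodes: 1:vx, 3:vx, 5:vx, 6:vx, 8:vx, 9:vx, 10:vx, 16:tri, 17:vx, 18:vx, 19:vx, 20:tri, 21:tri, 22:tri, 23:tri, 24:vx, 25:vx, 26:vx, 27:tri, 28:tri, 29:tri, 30:tri
edges: (16,1,c); (16,3,c); (16,8,c); (20,3,c); (20,17,c); (20,19,c); (21,5,c); (21,17,c); (21,18,c); (22,10,c); (22,18,c); (22,19,c); (23,17,c); (23,18,c); (23,19,c); (27,6,c); (27,24,c); (27,26,c); (28,8,c); (28,24,c); (28,25,c); (29,10,c); (29,25,c); (29,26,c); (30,24,c); (30,25,c); (30,26,c)


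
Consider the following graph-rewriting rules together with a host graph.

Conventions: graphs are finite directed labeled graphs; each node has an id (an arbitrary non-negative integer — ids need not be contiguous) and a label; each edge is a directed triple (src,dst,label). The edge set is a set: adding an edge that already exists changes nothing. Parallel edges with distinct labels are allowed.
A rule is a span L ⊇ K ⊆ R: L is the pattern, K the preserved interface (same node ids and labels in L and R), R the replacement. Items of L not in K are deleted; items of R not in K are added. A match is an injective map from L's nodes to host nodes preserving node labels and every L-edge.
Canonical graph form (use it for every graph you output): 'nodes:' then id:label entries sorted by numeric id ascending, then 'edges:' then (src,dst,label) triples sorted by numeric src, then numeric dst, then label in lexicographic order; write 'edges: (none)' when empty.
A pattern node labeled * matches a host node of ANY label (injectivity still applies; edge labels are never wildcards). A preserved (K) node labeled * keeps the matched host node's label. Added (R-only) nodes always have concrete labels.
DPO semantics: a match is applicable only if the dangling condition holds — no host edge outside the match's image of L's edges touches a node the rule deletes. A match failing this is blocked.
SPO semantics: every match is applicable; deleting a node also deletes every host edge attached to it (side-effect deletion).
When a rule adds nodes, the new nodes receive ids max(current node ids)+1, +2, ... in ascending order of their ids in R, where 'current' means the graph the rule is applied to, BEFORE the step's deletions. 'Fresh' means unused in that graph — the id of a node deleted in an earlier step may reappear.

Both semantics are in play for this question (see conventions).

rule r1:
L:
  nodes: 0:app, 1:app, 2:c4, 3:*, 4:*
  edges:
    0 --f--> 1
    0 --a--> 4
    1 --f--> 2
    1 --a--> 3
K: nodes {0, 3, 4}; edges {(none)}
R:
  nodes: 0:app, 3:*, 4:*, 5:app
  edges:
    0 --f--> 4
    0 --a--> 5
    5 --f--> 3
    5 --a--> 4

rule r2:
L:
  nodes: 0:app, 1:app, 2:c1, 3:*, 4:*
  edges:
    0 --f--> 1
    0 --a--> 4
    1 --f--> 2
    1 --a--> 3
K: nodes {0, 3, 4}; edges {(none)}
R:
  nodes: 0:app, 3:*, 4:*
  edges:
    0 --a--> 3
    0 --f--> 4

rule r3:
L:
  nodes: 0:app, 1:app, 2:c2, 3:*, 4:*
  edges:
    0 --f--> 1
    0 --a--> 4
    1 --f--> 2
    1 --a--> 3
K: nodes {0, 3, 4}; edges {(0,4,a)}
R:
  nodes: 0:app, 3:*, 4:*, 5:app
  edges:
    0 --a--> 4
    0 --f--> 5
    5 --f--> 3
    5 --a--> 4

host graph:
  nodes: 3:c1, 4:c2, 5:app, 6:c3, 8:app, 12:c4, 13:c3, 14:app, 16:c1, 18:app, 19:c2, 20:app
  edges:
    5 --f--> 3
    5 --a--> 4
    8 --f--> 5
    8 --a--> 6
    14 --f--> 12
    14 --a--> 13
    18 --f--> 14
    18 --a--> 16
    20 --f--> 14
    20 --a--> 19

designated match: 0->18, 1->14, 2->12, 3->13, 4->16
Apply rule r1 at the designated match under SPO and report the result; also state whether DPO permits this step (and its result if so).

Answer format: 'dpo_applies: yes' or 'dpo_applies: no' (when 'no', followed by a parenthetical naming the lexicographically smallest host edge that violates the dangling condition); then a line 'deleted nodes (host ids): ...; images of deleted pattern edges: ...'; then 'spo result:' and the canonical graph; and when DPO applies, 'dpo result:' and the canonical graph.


dpo_applies: no
(the rule deletes node 14, which keeps host edge (20,14,f) outside the match image — the dangling condition fails, DPO blocks; SPO proceeds and side-deletes such edges)
deleted nodes (host ids): 12, 14; images of deleted pattern edges: (14,12,f); (14,13,a); (18,14,f); (18,16,a)
spo result:
nodes: 3:c1, 4:c2, 5:app, 6:c3, 8:app, 13:c3, 16:c1, 18:app, 19:c2, 20:app, 21:app
edges: (5,3,f); (5,4,a); (8,5,f); (8,6,a); (18,16,f); (18,21,a); (20,19,a); (21,13,f); (21,16,a)


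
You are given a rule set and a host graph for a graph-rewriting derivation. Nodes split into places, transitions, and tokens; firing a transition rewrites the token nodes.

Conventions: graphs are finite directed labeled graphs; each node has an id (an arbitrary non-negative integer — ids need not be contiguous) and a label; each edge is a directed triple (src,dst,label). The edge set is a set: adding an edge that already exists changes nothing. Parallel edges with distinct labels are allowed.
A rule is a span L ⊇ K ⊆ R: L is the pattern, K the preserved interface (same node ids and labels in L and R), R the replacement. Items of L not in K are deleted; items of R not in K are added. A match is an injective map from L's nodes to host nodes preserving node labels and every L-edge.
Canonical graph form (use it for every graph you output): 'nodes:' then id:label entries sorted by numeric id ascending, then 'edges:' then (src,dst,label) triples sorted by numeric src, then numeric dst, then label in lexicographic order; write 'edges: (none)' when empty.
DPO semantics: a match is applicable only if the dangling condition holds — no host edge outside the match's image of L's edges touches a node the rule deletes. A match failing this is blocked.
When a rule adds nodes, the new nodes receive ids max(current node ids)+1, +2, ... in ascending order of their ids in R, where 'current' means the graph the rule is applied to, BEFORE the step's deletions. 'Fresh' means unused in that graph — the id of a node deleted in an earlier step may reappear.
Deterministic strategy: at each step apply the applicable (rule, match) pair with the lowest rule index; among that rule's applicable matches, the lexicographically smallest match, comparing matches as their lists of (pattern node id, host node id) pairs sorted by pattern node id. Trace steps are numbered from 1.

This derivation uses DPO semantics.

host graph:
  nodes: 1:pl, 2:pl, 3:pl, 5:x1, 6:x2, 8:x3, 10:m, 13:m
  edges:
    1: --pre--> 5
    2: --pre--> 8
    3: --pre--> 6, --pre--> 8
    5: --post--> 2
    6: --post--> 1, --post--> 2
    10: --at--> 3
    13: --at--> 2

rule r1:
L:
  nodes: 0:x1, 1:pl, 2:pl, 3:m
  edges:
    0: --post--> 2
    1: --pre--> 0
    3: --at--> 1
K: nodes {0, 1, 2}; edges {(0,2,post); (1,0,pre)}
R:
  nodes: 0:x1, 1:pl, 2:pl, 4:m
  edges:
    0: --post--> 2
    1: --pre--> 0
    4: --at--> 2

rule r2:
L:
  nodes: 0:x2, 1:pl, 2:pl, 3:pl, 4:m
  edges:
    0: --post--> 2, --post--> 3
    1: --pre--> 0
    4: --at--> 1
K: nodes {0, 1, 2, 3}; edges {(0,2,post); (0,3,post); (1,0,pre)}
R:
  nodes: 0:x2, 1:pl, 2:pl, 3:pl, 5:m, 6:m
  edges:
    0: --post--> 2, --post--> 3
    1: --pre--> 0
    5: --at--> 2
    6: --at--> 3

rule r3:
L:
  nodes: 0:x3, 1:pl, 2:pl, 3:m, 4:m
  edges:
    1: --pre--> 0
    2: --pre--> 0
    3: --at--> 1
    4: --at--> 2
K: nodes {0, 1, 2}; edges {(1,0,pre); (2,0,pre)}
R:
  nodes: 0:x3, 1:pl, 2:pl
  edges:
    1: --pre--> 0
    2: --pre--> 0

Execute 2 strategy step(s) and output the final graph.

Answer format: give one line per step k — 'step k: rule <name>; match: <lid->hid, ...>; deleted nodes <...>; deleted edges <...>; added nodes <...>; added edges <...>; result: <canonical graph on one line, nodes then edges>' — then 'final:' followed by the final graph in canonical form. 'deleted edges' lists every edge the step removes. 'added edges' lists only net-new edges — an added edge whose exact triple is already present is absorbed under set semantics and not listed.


step 1: rule r2; match: 0->6, 1->3, 2->1, 3->2, 4->10; deleted nodes 10; deleted edges (10,3,at); added nodes 14, 15; added edges (14,1,at); (15,2,at); result: nodes: 1:pl, 2:pl, 3:pl, 5:x1, 6:x2, 8:x3, 13:m, 14:m, 15:m edges: (1,5,pre); (2,8,pre); (3,6,pre); (3,8,pre); (5,2,post); (6,1,post); (6,2,post); (13,2,at); (14,1,at); (15,2,at)
step 2: rule r1; match: 0->5, 1->1, 2->2, 3->14; deleted nodes 14; deleted edges (14,1,at); added nodes 16; added edges (16,2,at); result: nodes: 1:pl, 2:pl, 3:pl, 5:x1, 6:x2, 8:x3, 13:m, 15:m, 16:m edges: (1,5,pre); (2,8,pre); (3,6,pre); (3,8,pre); (5,2,post); (6,1,post); (6,2,post); (13,2,at); (15,2,at); (16,2,at)
final:
nodes: 1:pl, 2:pl, 3:pl, 5:x1, 6:x2, 8:x3, 13:m, 15:m, 16:m
edges: (1,5,pre); (2,8,pre); (3,6,pre); (3,8,pre); (5,2,post); (6,1,post); (6,2,post); (13,2,at); (15,2,at); (16,2,at)


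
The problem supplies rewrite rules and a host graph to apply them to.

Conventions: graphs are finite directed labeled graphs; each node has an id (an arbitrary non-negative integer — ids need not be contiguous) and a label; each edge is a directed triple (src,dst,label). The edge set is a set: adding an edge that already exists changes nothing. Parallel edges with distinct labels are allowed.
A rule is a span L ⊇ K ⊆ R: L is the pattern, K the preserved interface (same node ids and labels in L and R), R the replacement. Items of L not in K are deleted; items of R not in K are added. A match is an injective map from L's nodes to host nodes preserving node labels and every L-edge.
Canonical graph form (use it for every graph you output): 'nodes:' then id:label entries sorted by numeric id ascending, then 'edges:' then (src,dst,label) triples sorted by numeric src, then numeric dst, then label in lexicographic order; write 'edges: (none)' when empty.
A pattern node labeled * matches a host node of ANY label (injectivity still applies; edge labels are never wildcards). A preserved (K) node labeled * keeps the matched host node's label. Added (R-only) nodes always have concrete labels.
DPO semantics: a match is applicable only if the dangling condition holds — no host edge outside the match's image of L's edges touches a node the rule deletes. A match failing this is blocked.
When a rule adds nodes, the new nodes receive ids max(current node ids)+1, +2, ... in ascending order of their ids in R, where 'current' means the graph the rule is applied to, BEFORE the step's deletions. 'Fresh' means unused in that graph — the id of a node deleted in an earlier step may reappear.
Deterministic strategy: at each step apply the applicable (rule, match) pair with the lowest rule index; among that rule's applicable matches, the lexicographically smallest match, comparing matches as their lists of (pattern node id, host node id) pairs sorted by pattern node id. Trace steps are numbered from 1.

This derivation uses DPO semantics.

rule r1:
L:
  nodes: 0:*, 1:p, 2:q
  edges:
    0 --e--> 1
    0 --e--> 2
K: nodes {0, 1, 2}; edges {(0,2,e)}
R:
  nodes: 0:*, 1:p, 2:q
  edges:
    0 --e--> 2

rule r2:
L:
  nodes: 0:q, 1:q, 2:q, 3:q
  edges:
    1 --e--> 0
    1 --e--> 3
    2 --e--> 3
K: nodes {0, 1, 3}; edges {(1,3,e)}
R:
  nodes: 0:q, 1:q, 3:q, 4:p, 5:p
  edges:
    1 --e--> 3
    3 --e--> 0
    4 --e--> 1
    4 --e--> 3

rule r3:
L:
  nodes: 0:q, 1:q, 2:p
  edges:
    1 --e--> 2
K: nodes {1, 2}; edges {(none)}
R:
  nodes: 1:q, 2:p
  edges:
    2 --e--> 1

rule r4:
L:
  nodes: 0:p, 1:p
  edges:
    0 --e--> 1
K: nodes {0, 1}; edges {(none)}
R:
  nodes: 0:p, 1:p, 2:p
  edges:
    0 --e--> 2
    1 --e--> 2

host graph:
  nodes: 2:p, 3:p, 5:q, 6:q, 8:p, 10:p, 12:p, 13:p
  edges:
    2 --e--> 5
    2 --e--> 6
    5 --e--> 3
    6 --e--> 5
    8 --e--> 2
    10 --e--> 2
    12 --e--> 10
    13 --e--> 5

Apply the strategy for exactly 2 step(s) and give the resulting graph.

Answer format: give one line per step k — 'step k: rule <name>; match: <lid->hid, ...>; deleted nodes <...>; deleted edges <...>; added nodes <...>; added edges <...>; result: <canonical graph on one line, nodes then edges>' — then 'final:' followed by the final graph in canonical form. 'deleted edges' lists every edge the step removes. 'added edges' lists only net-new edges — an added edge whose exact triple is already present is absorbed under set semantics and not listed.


step 1: rule r4; match: 0->8, 1->2; deleted nodes (none); deleted edges (8,2,e); added nodes 14; added edges (2,14,e); (8,14,e); result: nodes: 2:p, 3:p, 5:q, 6:q, 8:p, 10:p, 12:p, 13:p, 14:p edges: (2,5,e); (2,6,e); (2,14,e); (5,3,e); (6,5,e); (8,14,e); (10,2,e); (12,10,e); (13,5,e)
step 2: rule r1; match: 0->2, 1->14, 2->5; deleted nodes (none); deleted edges (2,14,e); added nodes (none); added edges (none); result: nodes: 2:p, 3:p, 5:q, 6:q, 8:p, 10:p, 12:p, 13:p, 14:p edges: (2,5,e); (2,6,e); (5,3,e); (6,5,e); (8,14,e); (10,2,e); (12,10,e); (13,5,e)
final:
nodes: 2:p, 3:p, 5:q, 6:q, 8:p, 10:p, 12:p, 13:p, 14:p
edges: (2,5,e); (2,6,e); (5,3,e); (6,5,e); (8,14,e); (10,2,e); (12,10,e); (13,5,e)


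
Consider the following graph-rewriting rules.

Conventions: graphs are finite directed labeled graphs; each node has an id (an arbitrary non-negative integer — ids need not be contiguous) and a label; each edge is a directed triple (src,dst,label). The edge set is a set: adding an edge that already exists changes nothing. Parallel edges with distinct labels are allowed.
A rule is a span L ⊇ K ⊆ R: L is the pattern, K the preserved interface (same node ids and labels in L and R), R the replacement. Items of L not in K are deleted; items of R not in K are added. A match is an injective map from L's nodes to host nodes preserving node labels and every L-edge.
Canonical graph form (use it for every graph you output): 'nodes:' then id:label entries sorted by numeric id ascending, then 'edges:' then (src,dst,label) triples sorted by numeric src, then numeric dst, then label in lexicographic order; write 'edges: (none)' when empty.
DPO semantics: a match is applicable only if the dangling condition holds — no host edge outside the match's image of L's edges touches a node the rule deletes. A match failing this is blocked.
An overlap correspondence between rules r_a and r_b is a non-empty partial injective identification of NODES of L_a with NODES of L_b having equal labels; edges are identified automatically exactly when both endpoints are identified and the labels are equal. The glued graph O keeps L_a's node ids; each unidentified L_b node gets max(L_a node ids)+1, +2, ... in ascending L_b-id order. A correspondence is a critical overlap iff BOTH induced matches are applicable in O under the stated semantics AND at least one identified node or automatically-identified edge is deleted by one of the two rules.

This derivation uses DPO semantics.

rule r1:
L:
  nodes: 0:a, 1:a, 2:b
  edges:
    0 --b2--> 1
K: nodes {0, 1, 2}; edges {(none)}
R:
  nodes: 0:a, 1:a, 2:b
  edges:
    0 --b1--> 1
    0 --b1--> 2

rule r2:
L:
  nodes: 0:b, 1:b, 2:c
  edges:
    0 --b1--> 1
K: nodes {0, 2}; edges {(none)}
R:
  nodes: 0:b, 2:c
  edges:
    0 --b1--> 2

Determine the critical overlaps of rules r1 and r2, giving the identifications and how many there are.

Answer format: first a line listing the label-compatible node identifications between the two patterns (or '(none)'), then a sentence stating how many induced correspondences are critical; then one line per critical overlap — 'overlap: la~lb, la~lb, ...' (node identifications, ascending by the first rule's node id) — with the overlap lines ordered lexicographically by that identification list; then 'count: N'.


label-compatible node identifications between L(r1) and L(r2): 2~0, 2~1
1 of the induced correspondences is a critical overlap of r1 and r2.
overlap: 2~1
count: 1


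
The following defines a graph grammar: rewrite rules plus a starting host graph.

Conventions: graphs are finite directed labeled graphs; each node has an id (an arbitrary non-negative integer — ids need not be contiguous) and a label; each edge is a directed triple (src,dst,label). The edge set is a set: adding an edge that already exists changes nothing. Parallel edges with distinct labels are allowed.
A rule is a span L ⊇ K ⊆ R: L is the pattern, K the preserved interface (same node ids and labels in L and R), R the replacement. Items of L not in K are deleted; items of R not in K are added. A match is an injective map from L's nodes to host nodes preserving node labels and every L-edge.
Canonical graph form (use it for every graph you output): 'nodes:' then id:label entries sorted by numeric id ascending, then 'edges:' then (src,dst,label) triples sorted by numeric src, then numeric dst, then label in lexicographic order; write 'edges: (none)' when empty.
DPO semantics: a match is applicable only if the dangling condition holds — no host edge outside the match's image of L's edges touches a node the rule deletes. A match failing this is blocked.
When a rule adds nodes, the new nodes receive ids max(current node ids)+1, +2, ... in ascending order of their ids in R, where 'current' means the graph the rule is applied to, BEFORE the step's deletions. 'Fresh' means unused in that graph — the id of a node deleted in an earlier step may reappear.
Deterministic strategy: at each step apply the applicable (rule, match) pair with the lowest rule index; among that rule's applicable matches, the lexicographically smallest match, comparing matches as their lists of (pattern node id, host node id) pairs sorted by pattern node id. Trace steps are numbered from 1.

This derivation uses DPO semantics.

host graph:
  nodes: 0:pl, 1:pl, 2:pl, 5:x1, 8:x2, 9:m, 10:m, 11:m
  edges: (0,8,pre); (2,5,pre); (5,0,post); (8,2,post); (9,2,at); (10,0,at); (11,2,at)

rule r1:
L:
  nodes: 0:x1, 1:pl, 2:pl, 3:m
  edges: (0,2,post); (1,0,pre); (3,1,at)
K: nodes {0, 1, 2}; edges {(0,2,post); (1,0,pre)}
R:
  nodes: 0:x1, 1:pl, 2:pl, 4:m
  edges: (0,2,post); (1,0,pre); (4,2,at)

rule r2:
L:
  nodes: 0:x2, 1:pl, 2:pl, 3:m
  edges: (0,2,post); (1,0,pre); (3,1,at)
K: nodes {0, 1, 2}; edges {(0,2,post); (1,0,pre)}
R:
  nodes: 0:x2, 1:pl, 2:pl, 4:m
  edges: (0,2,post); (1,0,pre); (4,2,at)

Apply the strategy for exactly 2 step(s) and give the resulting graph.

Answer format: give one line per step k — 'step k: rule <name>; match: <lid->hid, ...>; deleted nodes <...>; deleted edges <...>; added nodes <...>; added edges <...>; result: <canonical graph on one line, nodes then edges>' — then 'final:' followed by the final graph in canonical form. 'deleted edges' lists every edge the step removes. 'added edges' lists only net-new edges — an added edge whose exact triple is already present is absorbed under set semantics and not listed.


step 1: rule r1; match: 0->5, 1->2, 2->0, 3->9; deleted nodes 9; deleted edges (9,2,at); added nodes 12; added edges (12,0,at); result: nodes: 0:pl, 1:pl, 2:pl, 5:x1, 8:x2, 10:m, 11:m, 12:m edges: (0,8,pre); (2,5,pre); (5,0,post); (8,2,post); (10,0,at); (11,2,at); (12,0,at)
step 2: rule r1; match: 0->5, 1->2, 2->0, 3->11; deleted nodes 11; deleted edges (11,2,at); added nodes 13; added edges (13,0,at); result: nodes: 0:pl, 1:pl, 2:pl, 5:x1, 8:x2, 10:m, 12:m, 13:m edges: (0,8,pre); (2,5,pre); (5,0,post); (8,2,post); (10,0,at); (12,0,at); (13,0,at)
final:
nodes: 0:pl, 1:pl, 2:pl, 5:x1, 8:x2, 10:m, 12:m, 13:m
edges: (0,8,pre); (2,5,pre); (5,0,post); (8,2,post); (10,0,at); (12,0,at); (13,0,at)


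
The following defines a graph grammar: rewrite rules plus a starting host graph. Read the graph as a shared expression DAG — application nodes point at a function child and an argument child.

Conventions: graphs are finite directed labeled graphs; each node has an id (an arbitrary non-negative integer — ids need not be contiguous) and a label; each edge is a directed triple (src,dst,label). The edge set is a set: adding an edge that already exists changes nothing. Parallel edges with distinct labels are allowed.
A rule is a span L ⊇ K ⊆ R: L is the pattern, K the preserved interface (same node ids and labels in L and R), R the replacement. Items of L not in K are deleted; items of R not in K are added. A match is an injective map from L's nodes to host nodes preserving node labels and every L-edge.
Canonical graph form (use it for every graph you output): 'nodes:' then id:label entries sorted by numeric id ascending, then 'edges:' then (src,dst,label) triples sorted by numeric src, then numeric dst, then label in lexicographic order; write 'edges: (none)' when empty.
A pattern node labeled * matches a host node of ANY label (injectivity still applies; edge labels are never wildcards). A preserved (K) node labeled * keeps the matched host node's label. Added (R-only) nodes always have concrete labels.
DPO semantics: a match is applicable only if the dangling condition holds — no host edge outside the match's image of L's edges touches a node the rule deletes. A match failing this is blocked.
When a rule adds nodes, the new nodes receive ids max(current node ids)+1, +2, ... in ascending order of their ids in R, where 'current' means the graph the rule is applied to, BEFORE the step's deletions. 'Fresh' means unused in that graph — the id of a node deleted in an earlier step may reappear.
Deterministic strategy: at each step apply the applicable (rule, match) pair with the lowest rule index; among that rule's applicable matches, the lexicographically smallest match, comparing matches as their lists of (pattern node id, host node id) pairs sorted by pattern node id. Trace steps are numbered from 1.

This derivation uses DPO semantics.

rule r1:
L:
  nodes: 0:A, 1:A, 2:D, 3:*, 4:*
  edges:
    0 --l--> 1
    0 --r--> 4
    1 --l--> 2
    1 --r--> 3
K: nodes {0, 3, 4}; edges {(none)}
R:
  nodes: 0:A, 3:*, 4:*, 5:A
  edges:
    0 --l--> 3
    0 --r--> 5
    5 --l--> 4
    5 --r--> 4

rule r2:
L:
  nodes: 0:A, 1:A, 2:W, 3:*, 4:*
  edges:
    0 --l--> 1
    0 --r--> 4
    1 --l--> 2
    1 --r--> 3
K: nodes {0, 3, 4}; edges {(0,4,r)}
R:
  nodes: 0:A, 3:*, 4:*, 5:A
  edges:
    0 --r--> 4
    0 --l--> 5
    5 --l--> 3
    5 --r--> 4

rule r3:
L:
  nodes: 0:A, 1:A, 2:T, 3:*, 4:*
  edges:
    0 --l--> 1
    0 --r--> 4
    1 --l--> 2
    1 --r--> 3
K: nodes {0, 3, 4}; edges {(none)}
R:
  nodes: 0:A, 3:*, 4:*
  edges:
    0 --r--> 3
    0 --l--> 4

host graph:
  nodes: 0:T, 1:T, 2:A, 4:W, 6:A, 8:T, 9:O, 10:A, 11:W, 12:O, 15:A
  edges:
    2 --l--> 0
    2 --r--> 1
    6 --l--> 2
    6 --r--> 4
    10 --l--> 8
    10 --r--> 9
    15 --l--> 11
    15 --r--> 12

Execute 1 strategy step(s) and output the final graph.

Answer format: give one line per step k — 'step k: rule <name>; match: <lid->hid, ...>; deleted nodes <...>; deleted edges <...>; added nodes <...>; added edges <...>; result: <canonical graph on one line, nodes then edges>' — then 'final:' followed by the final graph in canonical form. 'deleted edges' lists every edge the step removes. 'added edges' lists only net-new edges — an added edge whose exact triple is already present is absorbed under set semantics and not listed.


step 1: rule r3; match: 0->6, 1->2, 2->0, 3->1, 4->4; deleted nodes 0, 2; deleted edges (2,0,l); (2,1,r); (6,2,l); (6,4,r); added nodes (none); added edges (6,1,r); (6,4,l); result: nodes: 1:T, 4:W, 6:A, 8:T, 9:O, 10:A, 11:W, 12:O, 15:A edges: (6,1,r); (6,4,l); (10,8,l); (10,9,r); (15,11,l); (15,12,r)
final:
nodes: 1:T, 4:W, 6:A, 8:T, 9:O, 10:A, 11:W, 12:O, 15:A
edges: (6,1,r); (6,4,l); (10,8,l); (10,9,r); (15,11,l); (15,12,r)


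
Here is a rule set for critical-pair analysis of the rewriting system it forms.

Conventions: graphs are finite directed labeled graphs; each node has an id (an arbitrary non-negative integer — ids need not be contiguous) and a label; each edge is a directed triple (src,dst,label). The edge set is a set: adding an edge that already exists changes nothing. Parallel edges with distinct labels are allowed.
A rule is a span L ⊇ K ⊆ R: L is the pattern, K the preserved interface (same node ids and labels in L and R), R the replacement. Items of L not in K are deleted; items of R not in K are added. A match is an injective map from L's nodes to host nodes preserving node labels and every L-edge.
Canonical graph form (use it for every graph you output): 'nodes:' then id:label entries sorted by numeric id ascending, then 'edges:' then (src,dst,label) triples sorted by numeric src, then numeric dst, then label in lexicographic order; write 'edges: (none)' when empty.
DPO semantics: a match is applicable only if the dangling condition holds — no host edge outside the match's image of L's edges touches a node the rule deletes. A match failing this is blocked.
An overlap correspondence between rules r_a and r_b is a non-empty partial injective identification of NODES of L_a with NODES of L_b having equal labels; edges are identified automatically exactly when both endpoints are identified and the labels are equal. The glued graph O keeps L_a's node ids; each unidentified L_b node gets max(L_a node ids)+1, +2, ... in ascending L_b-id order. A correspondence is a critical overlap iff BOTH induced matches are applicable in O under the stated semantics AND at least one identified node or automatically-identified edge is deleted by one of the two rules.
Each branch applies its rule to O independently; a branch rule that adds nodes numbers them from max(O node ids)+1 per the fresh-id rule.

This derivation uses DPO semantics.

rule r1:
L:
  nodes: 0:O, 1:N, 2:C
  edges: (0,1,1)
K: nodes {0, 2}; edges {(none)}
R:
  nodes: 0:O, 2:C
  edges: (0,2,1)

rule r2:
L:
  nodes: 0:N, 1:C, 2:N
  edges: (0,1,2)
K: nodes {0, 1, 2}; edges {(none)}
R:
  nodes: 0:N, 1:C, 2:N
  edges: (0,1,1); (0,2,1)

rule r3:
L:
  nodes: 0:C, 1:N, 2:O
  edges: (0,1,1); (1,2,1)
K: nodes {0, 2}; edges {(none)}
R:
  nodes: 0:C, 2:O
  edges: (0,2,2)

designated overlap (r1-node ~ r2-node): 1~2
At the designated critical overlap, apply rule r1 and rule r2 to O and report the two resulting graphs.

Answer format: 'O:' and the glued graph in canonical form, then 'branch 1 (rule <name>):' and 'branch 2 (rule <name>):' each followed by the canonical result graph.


O:
nodes: 0:O, 1:N, 2:C, 3:N, 4:C
edges: (0,1,1); (3,4,2)
branch 1 (rule r1):
nodes: 0:O, 2:C, 3:N, 4:C
edges: (0,2,1); (3,4,2)
branch 2 (rule r2):
nodes: 0:O, 1:N, 2:C, 3:N, 4:C
edges: (0,1,1); (3,1,1); (3,4,1)
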